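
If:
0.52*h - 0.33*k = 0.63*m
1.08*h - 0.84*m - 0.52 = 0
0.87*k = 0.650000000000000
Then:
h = 0.49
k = 0.75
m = 0.02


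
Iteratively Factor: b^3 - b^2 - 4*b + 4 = (b - 1)*(b^2 - 4) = (b - 1)*(b + 2)*(b - 2)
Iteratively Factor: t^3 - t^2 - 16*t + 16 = (t - 4)*(t^2 + 3*t - 4) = (t - 4)*(t + 4)*(t - 1)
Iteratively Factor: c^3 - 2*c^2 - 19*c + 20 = (c + 4)*(c^2 - 6*c + 5) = (c - 1)*(c + 4)*(c - 5)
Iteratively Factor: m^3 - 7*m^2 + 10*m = (m - 2)*(m^2 - 5*m) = (m - 5)*(m - 2)*(m)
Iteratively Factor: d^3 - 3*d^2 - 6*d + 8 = (d - 1)*(d^2 - 2*d - 8) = (d - 1)*(d + 2)*(d - 4)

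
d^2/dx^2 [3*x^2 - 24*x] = 6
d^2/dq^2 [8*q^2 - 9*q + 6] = 16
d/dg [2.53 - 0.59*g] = -0.590000000000000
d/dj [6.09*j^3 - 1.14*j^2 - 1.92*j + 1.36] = 18.27*j^2 - 2.28*j - 1.92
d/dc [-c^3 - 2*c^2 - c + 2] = -3*c^2 - 4*c - 1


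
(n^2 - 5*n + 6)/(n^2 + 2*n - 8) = (n - 3)/(n + 4)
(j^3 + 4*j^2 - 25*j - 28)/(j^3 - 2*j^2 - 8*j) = (j^2 + 8*j + 7)/(j*(j + 2))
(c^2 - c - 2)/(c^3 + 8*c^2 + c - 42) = (c + 1)/(c^2 + 10*c + 21)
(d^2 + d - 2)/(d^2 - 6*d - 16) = (d - 1)/(d - 8)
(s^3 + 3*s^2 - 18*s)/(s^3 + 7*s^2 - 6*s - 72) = s/(s + 4)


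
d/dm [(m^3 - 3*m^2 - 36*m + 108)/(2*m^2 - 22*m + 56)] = (m^4 - 22*m^3 + 153*m^2 - 384*m + 180)/(2*(m^4 - 22*m^3 + 177*m^2 - 616*m + 784))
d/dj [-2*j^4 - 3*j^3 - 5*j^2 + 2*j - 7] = -8*j^3 - 9*j^2 - 10*j + 2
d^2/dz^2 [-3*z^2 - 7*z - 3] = -6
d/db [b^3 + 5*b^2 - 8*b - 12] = 3*b^2 + 10*b - 8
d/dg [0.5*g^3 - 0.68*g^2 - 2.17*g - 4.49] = 1.5*g^2 - 1.36*g - 2.17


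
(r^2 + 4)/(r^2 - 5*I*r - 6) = (r + 2*I)/(r - 3*I)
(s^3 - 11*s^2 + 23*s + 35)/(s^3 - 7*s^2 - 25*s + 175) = (s + 1)/(s + 5)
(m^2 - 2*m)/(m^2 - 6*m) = (m - 2)/(m - 6)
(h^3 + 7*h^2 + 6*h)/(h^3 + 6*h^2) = (h + 1)/h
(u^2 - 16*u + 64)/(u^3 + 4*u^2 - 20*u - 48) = (u^2 - 16*u + 64)/(u^3 + 4*u^2 - 20*u - 48)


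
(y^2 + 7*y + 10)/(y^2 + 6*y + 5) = (y + 2)/(y + 1)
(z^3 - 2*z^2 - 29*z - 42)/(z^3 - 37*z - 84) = (z + 2)/(z + 4)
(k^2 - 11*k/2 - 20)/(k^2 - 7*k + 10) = (k^2 - 11*k/2 - 20)/(k^2 - 7*k + 10)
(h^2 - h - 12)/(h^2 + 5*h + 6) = (h - 4)/(h + 2)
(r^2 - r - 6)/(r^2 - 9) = (r + 2)/(r + 3)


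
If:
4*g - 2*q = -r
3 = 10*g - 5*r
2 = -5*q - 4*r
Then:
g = 19/230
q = -6/115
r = -10/23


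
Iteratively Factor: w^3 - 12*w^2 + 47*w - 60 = (w - 4)*(w^2 - 8*w + 15) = (w - 4)*(w - 3)*(w - 5)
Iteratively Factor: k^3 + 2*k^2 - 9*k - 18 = (k - 3)*(k^2 + 5*k + 6) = (k - 3)*(k + 3)*(k + 2)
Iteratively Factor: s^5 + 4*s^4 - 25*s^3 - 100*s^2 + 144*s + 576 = (s + 4)*(s^4 - 25*s^2 + 144) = (s - 4)*(s + 4)*(s^3 + 4*s^2 - 9*s - 36) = (s - 4)*(s + 4)^2*(s^2 - 9) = (s - 4)*(s - 3)*(s + 4)^2*(s + 3)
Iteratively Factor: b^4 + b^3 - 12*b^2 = (b)*(b^3 + b^2 - 12*b) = b^2*(b^2 + b - 12) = b^2*(b - 3)*(b + 4)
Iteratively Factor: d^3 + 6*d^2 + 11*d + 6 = (d + 1)*(d^2 + 5*d + 6) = (d + 1)*(d + 3)*(d + 2)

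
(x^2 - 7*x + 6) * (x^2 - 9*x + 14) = x^4 - 16*x^3 + 83*x^2 - 152*x + 84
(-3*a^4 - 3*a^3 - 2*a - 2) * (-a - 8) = 3*a^5 + 27*a^4 + 24*a^3 + 2*a^2 + 18*a + 16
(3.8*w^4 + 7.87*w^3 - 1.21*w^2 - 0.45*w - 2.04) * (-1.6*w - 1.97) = -6.08*w^5 - 20.078*w^4 - 13.5679*w^3 + 3.1037*w^2 + 4.1505*w + 4.0188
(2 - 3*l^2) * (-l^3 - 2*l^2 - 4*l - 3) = 3*l^5 + 6*l^4 + 10*l^3 + 5*l^2 - 8*l - 6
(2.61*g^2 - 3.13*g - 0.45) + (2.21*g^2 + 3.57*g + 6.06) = 4.82*g^2 + 0.44*g + 5.61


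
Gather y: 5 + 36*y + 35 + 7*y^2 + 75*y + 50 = 7*y^2 + 111*y + 90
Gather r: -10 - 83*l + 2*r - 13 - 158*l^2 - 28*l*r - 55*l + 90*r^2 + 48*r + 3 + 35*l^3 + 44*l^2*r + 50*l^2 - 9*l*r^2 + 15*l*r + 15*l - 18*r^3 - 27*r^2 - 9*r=35*l^3 - 108*l^2 - 123*l - 18*r^3 + r^2*(63 - 9*l) + r*(44*l^2 - 13*l + 41) - 20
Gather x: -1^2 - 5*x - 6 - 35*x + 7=-40*x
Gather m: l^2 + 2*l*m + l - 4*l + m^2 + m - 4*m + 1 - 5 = l^2 - 3*l + m^2 + m*(2*l - 3) - 4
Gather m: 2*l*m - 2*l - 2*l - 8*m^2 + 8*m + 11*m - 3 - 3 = -4*l - 8*m^2 + m*(2*l + 19) - 6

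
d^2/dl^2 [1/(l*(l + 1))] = 2*(l^2 + l*(l + 1) + (l + 1)^2)/(l^3*(l + 1)^3)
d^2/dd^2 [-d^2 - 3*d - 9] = -2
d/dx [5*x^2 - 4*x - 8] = 10*x - 4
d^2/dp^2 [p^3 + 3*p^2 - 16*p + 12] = 6*p + 6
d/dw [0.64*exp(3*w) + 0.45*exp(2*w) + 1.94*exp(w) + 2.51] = (1.92*exp(2*w) + 0.9*exp(w) + 1.94)*exp(w)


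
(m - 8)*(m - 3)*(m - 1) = m^3 - 12*m^2 + 35*m - 24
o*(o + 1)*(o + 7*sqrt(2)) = o^3 + o^2 + 7*sqrt(2)*o^2 + 7*sqrt(2)*o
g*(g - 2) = g^2 - 2*g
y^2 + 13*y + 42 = (y + 6)*(y + 7)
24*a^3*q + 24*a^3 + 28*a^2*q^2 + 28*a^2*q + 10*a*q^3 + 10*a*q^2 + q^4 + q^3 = (2*a + q)^2*(6*a + q)*(q + 1)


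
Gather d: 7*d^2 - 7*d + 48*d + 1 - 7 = 7*d^2 + 41*d - 6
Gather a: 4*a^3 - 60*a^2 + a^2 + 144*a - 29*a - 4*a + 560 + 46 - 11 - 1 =4*a^3 - 59*a^2 + 111*a + 594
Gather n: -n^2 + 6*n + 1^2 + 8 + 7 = -n^2 + 6*n + 16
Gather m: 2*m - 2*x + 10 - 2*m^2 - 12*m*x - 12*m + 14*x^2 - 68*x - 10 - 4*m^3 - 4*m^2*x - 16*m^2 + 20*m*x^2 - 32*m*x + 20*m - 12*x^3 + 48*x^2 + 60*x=-4*m^3 + m^2*(-4*x - 18) + m*(20*x^2 - 44*x + 10) - 12*x^3 + 62*x^2 - 10*x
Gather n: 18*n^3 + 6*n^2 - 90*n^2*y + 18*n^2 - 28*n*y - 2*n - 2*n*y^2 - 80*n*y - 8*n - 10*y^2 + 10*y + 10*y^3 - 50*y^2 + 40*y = 18*n^3 + n^2*(24 - 90*y) + n*(-2*y^2 - 108*y - 10) + 10*y^3 - 60*y^2 + 50*y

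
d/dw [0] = 0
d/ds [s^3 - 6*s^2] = 3*s*(s - 4)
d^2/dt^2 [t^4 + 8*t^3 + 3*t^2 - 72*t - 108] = 12*t^2 + 48*t + 6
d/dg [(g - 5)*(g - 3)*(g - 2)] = 3*g^2 - 20*g + 31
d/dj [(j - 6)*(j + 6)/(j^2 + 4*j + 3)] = 2*(2*j^2 + 39*j + 72)/(j^4 + 8*j^3 + 22*j^2 + 24*j + 9)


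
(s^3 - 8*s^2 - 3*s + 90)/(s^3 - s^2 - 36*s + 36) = (s^2 - 2*s - 15)/(s^2 + 5*s - 6)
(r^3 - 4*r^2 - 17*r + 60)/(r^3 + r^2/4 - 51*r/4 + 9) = 4*(r - 5)/(4*r - 3)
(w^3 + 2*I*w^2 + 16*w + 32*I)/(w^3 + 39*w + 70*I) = (w^2 + 16)/(w^2 - 2*I*w + 35)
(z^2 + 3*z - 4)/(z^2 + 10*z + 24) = (z - 1)/(z + 6)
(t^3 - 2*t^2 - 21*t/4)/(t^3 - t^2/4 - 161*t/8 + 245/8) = 2*t*(2*t + 3)/(4*t^2 + 13*t - 35)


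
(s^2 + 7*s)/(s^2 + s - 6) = s*(s + 7)/(s^2 + s - 6)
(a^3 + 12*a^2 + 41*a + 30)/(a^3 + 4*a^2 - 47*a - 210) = (a + 1)/(a - 7)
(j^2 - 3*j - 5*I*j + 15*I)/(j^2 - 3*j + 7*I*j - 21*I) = (j - 5*I)/(j + 7*I)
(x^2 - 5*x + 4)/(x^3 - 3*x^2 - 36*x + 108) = (x^2 - 5*x + 4)/(x^3 - 3*x^2 - 36*x + 108)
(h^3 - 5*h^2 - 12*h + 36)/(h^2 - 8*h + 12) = h + 3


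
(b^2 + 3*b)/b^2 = (b + 3)/b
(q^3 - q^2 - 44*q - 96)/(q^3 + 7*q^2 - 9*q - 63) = (q^2 - 4*q - 32)/(q^2 + 4*q - 21)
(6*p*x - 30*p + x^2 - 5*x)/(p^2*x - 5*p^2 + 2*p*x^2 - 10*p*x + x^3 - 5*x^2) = (6*p + x)/(p^2 + 2*p*x + x^2)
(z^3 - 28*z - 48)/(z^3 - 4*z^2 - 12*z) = (z + 4)/z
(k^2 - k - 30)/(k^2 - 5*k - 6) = (k + 5)/(k + 1)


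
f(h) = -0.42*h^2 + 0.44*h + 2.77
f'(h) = 0.44 - 0.84*h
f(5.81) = -8.85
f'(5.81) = -4.44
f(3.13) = 0.03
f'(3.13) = -2.19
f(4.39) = -3.39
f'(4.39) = -3.25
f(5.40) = -7.10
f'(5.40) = -4.10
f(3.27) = -0.28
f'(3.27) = -2.31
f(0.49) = 2.88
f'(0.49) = 0.03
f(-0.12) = 2.71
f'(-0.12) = 0.54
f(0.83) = 2.85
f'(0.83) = -0.26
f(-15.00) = -98.33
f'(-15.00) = 13.04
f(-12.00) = -62.99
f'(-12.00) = 10.52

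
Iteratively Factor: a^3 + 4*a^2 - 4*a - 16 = (a + 4)*(a^2 - 4) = (a + 2)*(a + 4)*(a - 2)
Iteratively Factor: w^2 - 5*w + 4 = (w - 1)*(w - 4)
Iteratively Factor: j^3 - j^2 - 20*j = (j - 5)*(j^2 + 4*j) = (j - 5)*(j + 4)*(j)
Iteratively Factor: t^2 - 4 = (t + 2)*(t - 2)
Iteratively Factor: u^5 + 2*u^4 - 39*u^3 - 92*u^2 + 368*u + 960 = (u + 3)*(u^4 - u^3 - 36*u^2 + 16*u + 320) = (u + 3)*(u + 4)*(u^3 - 5*u^2 - 16*u + 80) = (u - 5)*(u + 3)*(u + 4)*(u^2 - 16) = (u - 5)*(u + 3)*(u + 4)^2*(u - 4)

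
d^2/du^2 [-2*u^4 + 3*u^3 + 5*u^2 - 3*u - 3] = -24*u^2 + 18*u + 10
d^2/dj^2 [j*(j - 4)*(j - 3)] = 6*j - 14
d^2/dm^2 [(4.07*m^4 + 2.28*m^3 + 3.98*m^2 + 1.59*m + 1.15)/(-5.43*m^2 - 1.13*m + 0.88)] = (-240.007086*m^6 - 149.838678*m^5 + 85.5066300000003*m^4 - 7.77705800000001*m^3 - 341.772306*m^2 - 98.517438*m - 23.253606)/(160.103007*m^6 + 99.953811*m^5 - 57.039435*m^4 - 30.954655*m^3 + 9.24396*m^2 + 2.625216*m - 0.681472)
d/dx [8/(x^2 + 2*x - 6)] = 16*(-x - 1)/(x^2 + 2*x - 6)^2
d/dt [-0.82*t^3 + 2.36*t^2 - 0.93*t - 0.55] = -2.46*t^2 + 4.72*t - 0.93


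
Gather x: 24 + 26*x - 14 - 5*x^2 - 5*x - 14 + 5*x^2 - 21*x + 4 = 0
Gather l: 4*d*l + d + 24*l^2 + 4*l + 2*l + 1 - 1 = d + 24*l^2 + l*(4*d + 6)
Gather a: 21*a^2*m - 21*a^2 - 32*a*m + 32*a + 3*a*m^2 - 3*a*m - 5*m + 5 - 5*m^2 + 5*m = a^2*(21*m - 21) + a*(3*m^2 - 35*m + 32) - 5*m^2 + 5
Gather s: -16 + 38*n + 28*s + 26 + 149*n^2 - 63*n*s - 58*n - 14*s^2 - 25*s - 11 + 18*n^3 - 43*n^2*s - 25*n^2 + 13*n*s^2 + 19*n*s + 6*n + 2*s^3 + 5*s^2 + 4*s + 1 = 18*n^3 + 124*n^2 - 14*n + 2*s^3 + s^2*(13*n - 9) + s*(-43*n^2 - 44*n + 7)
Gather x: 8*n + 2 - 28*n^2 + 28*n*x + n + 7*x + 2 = -28*n^2 + 9*n + x*(28*n + 7) + 4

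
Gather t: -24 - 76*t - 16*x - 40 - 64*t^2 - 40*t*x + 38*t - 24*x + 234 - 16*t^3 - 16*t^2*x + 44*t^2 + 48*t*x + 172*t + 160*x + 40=-16*t^3 + t^2*(-16*x - 20) + t*(8*x + 134) + 120*x + 210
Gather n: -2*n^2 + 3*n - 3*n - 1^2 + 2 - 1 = -2*n^2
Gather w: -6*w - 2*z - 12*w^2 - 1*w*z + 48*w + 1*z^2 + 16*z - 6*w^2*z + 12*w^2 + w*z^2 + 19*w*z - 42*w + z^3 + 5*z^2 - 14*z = -6*w^2*z + w*(z^2 + 18*z) + z^3 + 6*z^2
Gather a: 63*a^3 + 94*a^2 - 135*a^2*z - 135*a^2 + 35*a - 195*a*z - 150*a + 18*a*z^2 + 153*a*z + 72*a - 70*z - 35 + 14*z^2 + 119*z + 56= 63*a^3 + a^2*(-135*z - 41) + a*(18*z^2 - 42*z - 43) + 14*z^2 + 49*z + 21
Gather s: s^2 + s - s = s^2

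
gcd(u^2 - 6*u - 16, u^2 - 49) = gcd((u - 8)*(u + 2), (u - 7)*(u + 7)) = 1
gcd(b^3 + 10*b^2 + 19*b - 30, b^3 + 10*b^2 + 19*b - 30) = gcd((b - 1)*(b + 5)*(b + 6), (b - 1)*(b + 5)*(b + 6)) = b^3 + 10*b^2 + 19*b - 30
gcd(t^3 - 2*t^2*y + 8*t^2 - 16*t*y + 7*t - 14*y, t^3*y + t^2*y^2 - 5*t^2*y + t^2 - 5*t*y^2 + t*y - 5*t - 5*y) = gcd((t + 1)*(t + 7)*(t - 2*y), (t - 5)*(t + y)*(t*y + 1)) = 1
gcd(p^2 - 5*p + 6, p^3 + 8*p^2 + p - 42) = p - 2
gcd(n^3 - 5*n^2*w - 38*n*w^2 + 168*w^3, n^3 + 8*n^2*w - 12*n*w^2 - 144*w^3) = -n^2 - 2*n*w + 24*w^2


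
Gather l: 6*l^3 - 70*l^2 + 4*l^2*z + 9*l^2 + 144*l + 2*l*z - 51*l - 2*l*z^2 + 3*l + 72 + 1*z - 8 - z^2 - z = 6*l^3 + l^2*(4*z - 61) + l*(-2*z^2 + 2*z + 96) - z^2 + 64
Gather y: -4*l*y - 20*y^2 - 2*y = -20*y^2 + y*(-4*l - 2)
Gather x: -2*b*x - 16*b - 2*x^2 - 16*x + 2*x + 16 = -16*b - 2*x^2 + x*(-2*b - 14) + 16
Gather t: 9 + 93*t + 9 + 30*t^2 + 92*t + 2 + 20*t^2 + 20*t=50*t^2 + 205*t + 20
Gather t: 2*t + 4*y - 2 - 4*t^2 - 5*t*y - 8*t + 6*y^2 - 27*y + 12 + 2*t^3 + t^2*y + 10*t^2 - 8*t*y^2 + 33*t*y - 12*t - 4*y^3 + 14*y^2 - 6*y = 2*t^3 + t^2*(y + 6) + t*(-8*y^2 + 28*y - 18) - 4*y^3 + 20*y^2 - 29*y + 10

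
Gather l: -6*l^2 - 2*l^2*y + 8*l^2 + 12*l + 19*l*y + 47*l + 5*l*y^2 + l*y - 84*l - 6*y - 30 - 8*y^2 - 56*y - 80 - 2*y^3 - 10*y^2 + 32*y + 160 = l^2*(2 - 2*y) + l*(5*y^2 + 20*y - 25) - 2*y^3 - 18*y^2 - 30*y + 50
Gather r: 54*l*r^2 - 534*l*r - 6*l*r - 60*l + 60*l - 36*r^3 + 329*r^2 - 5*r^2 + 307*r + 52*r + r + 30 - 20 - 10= -36*r^3 + r^2*(54*l + 324) + r*(360 - 540*l)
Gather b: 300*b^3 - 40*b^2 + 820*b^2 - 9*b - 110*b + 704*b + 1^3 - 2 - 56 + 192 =300*b^3 + 780*b^2 + 585*b + 135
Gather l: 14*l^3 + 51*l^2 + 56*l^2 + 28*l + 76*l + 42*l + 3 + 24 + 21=14*l^3 + 107*l^2 + 146*l + 48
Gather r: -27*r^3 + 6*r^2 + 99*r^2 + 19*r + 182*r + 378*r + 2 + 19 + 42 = -27*r^3 + 105*r^2 + 579*r + 63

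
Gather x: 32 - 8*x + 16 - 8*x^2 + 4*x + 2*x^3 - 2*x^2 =2*x^3 - 10*x^2 - 4*x + 48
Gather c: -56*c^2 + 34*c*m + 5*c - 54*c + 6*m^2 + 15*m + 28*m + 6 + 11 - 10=-56*c^2 + c*(34*m - 49) + 6*m^2 + 43*m + 7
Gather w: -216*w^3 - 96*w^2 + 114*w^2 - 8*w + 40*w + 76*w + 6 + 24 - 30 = -216*w^3 + 18*w^2 + 108*w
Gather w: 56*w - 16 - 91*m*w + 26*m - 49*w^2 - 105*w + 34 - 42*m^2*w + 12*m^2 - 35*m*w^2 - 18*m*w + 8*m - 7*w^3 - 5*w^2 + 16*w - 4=12*m^2 + 34*m - 7*w^3 + w^2*(-35*m - 54) + w*(-42*m^2 - 109*m - 33) + 14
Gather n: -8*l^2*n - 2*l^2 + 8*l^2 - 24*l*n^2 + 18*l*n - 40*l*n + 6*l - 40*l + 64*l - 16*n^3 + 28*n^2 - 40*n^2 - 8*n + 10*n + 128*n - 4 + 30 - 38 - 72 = 6*l^2 + 30*l - 16*n^3 + n^2*(-24*l - 12) + n*(-8*l^2 - 22*l + 130) - 84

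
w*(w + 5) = w^2 + 5*w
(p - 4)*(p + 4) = p^2 - 16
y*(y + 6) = y^2 + 6*y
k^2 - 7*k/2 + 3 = (k - 2)*(k - 3/2)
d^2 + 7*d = d*(d + 7)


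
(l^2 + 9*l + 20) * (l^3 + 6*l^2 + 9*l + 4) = l^5 + 15*l^4 + 83*l^3 + 205*l^2 + 216*l + 80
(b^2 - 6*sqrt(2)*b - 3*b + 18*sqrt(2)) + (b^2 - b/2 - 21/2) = 2*b^2 - 6*sqrt(2)*b - 7*b/2 - 21/2 + 18*sqrt(2)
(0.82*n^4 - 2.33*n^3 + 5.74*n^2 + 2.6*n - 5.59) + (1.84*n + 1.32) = 0.82*n^4 - 2.33*n^3 + 5.74*n^2 + 4.44*n - 4.27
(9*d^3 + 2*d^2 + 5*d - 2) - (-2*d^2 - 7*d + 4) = 9*d^3 + 4*d^2 + 12*d - 6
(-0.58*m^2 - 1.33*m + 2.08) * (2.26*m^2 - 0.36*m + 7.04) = -1.3108*m^4 - 2.797*m^3 + 1.0964*m^2 - 10.112*m + 14.6432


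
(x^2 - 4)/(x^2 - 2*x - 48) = (4 - x^2)/(-x^2 + 2*x + 48)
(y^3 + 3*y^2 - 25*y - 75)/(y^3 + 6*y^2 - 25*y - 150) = (y + 3)/(y + 6)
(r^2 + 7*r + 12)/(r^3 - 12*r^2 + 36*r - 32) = (r^2 + 7*r + 12)/(r^3 - 12*r^2 + 36*r - 32)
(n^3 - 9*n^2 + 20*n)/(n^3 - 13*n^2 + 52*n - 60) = n*(n - 4)/(n^2 - 8*n + 12)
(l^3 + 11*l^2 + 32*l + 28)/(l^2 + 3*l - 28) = (l^2 + 4*l + 4)/(l - 4)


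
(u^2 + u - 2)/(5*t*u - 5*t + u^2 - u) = (u + 2)/(5*t + u)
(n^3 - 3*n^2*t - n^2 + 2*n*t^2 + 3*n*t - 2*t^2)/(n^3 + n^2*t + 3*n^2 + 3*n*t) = (n^3 - 3*n^2*t - n^2 + 2*n*t^2 + 3*n*t - 2*t^2)/(n*(n^2 + n*t + 3*n + 3*t))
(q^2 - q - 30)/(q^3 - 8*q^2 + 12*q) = (q + 5)/(q*(q - 2))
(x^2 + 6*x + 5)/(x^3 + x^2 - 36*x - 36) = (x + 5)/(x^2 - 36)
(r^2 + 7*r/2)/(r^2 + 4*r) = (r + 7/2)/(r + 4)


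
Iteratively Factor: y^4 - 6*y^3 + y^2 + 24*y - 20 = (y - 1)*(y^3 - 5*y^2 - 4*y + 20) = (y - 5)*(y - 1)*(y^2 - 4) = (y - 5)*(y - 2)*(y - 1)*(y + 2)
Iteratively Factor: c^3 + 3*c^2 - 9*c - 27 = (c - 3)*(c^2 + 6*c + 9) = (c - 3)*(c + 3)*(c + 3)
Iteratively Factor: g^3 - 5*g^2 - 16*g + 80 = (g + 4)*(g^2 - 9*g + 20) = (g - 4)*(g + 4)*(g - 5)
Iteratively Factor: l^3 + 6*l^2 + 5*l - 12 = (l + 3)*(l^2 + 3*l - 4) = (l + 3)*(l + 4)*(l - 1)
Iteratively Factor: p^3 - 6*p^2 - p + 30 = (p - 5)*(p^2 - p - 6) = (p - 5)*(p + 2)*(p - 3)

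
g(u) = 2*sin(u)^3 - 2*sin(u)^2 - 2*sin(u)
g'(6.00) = -0.40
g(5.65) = 0.07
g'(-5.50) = -1.30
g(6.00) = 0.36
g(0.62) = -1.44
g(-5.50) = -1.70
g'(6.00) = -0.40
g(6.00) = 0.36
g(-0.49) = 0.29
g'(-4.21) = 0.43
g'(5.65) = 1.99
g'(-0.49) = 1.07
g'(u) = 6*sin(u)^2*cos(u) - 4*sin(u)*cos(u) - 2*cos(u)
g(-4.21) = -1.94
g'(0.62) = -1.87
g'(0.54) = -2.12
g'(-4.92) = -0.03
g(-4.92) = -2.00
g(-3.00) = 0.24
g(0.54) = -1.29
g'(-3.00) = 1.30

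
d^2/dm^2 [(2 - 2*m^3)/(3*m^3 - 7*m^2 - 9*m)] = 12*(-7*m^6 - 27*m^5 + 18*m^4 - 83*m^3 + 22*m^2 + 63*m + 27)/(m^3*(27*m^6 - 189*m^5 + 198*m^4 + 791*m^3 - 594*m^2 - 1701*m - 729))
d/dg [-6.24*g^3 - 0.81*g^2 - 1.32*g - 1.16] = -18.72*g^2 - 1.62*g - 1.32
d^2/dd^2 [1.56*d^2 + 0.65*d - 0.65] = 3.12000000000000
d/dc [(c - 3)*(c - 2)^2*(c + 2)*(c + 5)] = 5*c^4 - 69*c^2 + 60*c + 76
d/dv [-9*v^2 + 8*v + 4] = 8 - 18*v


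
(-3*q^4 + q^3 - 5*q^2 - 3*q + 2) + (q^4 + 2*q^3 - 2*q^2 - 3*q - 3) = -2*q^4 + 3*q^3 - 7*q^2 - 6*q - 1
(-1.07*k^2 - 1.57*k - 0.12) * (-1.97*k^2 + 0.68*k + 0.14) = 2.1079*k^4 + 2.3653*k^3 - 0.981*k^2 - 0.3014*k - 0.0168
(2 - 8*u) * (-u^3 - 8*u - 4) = 8*u^4 - 2*u^3 + 64*u^2 + 16*u - 8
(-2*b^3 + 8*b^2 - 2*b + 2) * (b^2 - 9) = -2*b^5 + 8*b^4 + 16*b^3 - 70*b^2 + 18*b - 18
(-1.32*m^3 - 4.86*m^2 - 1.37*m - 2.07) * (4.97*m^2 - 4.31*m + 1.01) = -6.5604*m^5 - 18.465*m^4 + 12.8045*m^3 - 9.2918*m^2 + 7.538*m - 2.0907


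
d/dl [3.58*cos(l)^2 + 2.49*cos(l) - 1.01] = -(7.16*cos(l) + 2.49)*sin(l)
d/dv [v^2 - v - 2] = 2*v - 1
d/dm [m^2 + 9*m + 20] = 2*m + 9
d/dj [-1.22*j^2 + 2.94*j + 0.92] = 2.94 - 2.44*j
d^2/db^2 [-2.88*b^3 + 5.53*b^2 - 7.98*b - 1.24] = 11.06 - 17.28*b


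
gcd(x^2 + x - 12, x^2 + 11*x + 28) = x + 4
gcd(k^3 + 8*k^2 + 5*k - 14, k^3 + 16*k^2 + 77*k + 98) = k^2 + 9*k + 14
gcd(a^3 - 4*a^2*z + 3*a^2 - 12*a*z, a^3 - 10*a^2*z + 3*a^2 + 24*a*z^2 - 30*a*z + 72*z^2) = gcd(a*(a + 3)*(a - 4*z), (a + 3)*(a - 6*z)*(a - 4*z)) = -a^2 + 4*a*z - 3*a + 12*z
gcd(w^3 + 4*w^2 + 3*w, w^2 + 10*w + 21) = w + 3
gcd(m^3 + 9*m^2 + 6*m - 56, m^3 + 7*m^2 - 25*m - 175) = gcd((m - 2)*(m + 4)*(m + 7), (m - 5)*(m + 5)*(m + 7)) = m + 7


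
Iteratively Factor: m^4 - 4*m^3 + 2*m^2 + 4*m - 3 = (m + 1)*(m^3 - 5*m^2 + 7*m - 3) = (m - 1)*(m + 1)*(m^2 - 4*m + 3) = (m - 1)^2*(m + 1)*(m - 3)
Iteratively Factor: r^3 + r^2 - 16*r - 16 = (r + 4)*(r^2 - 3*r - 4) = (r - 4)*(r + 4)*(r + 1)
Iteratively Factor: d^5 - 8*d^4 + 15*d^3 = (d - 3)*(d^4 - 5*d^3) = d*(d - 3)*(d^3 - 5*d^2) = d^2*(d - 3)*(d^2 - 5*d) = d^2*(d - 5)*(d - 3)*(d)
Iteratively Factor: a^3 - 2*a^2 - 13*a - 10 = (a + 2)*(a^2 - 4*a - 5) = (a - 5)*(a + 2)*(a + 1)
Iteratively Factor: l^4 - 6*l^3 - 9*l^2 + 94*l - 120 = (l - 3)*(l^3 - 3*l^2 - 18*l + 40) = (l - 3)*(l - 2)*(l^2 - l - 20) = (l - 5)*(l - 3)*(l - 2)*(l + 4)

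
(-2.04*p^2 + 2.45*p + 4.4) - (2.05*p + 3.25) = -2.04*p^2 + 0.4*p + 1.15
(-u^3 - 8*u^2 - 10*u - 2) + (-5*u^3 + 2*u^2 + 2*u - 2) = -6*u^3 - 6*u^2 - 8*u - 4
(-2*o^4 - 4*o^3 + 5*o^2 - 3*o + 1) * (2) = -4*o^4 - 8*o^3 + 10*o^2 - 6*o + 2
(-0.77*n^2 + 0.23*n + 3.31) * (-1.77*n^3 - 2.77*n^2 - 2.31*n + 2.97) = 1.3629*n^5 + 1.7258*n^4 - 4.7171*n^3 - 11.9869*n^2 - 6.963*n + 9.8307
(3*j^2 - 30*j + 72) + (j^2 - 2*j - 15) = 4*j^2 - 32*j + 57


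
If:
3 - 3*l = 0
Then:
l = 1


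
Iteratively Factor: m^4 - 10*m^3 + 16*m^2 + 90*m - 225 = (m - 5)*(m^3 - 5*m^2 - 9*m + 45) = (m - 5)^2*(m^2 - 9) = (m - 5)^2*(m + 3)*(m - 3)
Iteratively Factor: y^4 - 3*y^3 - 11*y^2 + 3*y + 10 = (y - 5)*(y^3 + 2*y^2 - y - 2) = (y - 5)*(y + 1)*(y^2 + y - 2) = (y - 5)*(y - 1)*(y + 1)*(y + 2)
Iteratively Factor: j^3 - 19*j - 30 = (j - 5)*(j^2 + 5*j + 6) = (j - 5)*(j + 3)*(j + 2)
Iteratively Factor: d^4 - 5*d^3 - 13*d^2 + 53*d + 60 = (d + 3)*(d^3 - 8*d^2 + 11*d + 20) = (d - 4)*(d + 3)*(d^2 - 4*d - 5) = (d - 5)*(d - 4)*(d + 3)*(d + 1)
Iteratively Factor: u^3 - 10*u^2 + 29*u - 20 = (u - 4)*(u^2 - 6*u + 5) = (u - 4)*(u - 1)*(u - 5)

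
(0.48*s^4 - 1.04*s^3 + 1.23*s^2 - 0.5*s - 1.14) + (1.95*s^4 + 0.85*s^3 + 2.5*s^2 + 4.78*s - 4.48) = 2.43*s^4 - 0.19*s^3 + 3.73*s^2 + 4.28*s - 5.62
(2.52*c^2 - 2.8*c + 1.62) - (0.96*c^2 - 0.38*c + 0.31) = 1.56*c^2 - 2.42*c + 1.31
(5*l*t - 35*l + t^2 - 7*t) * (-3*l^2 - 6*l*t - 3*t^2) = -15*l^3*t + 105*l^3 - 33*l^2*t^2 + 231*l^2*t - 21*l*t^3 + 147*l*t^2 - 3*t^4 + 21*t^3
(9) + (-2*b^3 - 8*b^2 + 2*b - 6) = -2*b^3 - 8*b^2 + 2*b + 3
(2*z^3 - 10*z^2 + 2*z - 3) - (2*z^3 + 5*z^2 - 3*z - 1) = -15*z^2 + 5*z - 2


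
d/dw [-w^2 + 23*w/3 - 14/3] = 23/3 - 2*w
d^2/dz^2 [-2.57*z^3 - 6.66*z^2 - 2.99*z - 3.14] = -15.42*z - 13.32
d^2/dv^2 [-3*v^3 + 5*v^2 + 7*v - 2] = 10 - 18*v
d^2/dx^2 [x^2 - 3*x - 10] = 2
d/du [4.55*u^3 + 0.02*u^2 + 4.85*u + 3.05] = 13.65*u^2 + 0.04*u + 4.85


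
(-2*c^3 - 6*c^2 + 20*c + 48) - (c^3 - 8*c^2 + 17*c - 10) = -3*c^3 + 2*c^2 + 3*c + 58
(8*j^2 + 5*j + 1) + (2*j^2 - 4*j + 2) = 10*j^2 + j + 3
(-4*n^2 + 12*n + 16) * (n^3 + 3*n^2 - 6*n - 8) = -4*n^5 + 76*n^3 + 8*n^2 - 192*n - 128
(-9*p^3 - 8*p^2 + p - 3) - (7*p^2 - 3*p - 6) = -9*p^3 - 15*p^2 + 4*p + 3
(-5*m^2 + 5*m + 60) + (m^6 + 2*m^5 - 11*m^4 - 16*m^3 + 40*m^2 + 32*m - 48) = m^6 + 2*m^5 - 11*m^4 - 16*m^3 + 35*m^2 + 37*m + 12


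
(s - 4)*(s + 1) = s^2 - 3*s - 4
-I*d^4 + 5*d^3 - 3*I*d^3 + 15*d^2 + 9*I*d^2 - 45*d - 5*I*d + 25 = (d - 1)*(d + 5)*(d + 5*I)*(-I*d + I)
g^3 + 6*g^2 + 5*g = g*(g + 1)*(g + 5)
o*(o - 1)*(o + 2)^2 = o^4 + 3*o^3 - 4*o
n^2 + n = n*(n + 1)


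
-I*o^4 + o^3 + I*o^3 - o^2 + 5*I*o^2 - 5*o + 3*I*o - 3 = (o - 3)*(o + 1)*(o + I)*(-I*o - I)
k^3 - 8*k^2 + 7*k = k*(k - 7)*(k - 1)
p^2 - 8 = (p - 2*sqrt(2))*(p + 2*sqrt(2))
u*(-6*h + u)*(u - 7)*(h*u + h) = -6*h^2*u^3 + 36*h^2*u^2 + 42*h^2*u + h*u^4 - 6*h*u^3 - 7*h*u^2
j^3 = j^3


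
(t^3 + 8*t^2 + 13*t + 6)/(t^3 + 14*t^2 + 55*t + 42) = (t + 1)/(t + 7)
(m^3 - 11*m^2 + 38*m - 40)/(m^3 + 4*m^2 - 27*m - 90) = (m^2 - 6*m + 8)/(m^2 + 9*m + 18)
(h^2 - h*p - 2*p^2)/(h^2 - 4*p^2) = (h + p)/(h + 2*p)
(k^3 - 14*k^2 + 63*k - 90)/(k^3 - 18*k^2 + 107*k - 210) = (k - 3)/(k - 7)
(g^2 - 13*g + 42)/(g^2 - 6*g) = (g - 7)/g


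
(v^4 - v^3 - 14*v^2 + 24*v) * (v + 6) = v^5 + 5*v^4 - 20*v^3 - 60*v^2 + 144*v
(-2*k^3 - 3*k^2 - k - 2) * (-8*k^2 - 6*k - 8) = 16*k^5 + 36*k^4 + 42*k^3 + 46*k^2 + 20*k + 16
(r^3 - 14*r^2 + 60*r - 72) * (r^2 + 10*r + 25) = r^5 - 4*r^4 - 55*r^3 + 178*r^2 + 780*r - 1800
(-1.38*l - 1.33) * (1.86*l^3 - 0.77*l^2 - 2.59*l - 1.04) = -2.5668*l^4 - 1.4112*l^3 + 4.5983*l^2 + 4.8799*l + 1.3832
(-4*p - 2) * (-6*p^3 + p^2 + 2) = 24*p^4 + 8*p^3 - 2*p^2 - 8*p - 4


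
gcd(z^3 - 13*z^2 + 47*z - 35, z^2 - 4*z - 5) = z - 5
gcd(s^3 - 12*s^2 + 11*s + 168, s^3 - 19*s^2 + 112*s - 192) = s - 8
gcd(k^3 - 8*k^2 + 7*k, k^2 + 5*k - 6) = k - 1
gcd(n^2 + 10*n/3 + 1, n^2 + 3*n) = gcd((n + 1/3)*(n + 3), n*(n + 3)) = n + 3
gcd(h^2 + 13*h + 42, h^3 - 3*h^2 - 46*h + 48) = h + 6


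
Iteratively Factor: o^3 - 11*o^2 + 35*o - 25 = (o - 5)*(o^2 - 6*o + 5) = (o - 5)^2*(o - 1)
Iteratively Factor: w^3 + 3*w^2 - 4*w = (w + 4)*(w^2 - w) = w*(w + 4)*(w - 1)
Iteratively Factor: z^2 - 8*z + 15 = (z - 3)*(z - 5)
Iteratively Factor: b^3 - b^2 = (b)*(b^2 - b) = b*(b - 1)*(b)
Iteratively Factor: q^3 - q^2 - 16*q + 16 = (q - 1)*(q^2 - 16) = (q - 4)*(q - 1)*(q + 4)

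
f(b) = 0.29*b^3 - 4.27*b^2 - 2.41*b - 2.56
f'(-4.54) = 54.29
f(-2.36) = -24.47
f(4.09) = -64.00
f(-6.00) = -204.46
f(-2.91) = -38.85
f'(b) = 0.87*b^2 - 8.54*b - 2.41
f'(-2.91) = 29.81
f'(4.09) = -22.79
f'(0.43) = -5.92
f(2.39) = -28.75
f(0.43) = -4.36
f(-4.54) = -106.77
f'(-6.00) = 80.15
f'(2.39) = -17.85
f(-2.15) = -20.00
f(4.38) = -70.67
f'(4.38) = -23.12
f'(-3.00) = 31.04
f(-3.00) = -41.59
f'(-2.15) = 19.97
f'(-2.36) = 22.59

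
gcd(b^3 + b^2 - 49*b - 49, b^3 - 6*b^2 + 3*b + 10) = b + 1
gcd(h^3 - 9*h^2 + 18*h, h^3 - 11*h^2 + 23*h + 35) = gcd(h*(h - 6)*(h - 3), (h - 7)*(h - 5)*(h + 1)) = 1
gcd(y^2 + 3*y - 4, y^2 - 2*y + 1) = y - 1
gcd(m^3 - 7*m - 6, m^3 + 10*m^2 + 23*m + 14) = m^2 + 3*m + 2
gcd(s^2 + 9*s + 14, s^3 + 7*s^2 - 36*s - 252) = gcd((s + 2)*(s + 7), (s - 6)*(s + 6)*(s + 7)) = s + 7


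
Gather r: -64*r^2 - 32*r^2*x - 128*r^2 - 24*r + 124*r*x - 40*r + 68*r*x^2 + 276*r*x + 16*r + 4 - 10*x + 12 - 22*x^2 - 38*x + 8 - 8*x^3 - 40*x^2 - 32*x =r^2*(-32*x - 192) + r*(68*x^2 + 400*x - 48) - 8*x^3 - 62*x^2 - 80*x + 24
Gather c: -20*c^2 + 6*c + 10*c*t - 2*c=-20*c^2 + c*(10*t + 4)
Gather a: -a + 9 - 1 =8 - a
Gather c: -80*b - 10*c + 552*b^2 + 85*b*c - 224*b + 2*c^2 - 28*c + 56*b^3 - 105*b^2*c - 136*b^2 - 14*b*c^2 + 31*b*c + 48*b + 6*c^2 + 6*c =56*b^3 + 416*b^2 - 256*b + c^2*(8 - 14*b) + c*(-105*b^2 + 116*b - 32)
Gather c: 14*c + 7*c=21*c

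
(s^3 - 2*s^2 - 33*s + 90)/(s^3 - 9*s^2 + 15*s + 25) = (s^2 + 3*s - 18)/(s^2 - 4*s - 5)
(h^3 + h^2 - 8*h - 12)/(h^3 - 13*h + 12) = (h^2 + 4*h + 4)/(h^2 + 3*h - 4)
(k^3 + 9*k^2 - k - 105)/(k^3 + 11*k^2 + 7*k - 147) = (k + 5)/(k + 7)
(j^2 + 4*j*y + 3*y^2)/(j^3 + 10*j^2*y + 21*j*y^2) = (j + y)/(j*(j + 7*y))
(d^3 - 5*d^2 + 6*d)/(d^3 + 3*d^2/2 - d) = 2*(d^2 - 5*d + 6)/(2*d^2 + 3*d - 2)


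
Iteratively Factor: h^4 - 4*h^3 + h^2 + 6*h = (h)*(h^3 - 4*h^2 + h + 6) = h*(h - 3)*(h^2 - h - 2) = h*(h - 3)*(h - 2)*(h + 1)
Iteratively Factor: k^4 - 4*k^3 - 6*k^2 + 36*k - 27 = (k - 1)*(k^3 - 3*k^2 - 9*k + 27) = (k - 3)*(k - 1)*(k^2 - 9) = (k - 3)*(k - 1)*(k + 3)*(k - 3)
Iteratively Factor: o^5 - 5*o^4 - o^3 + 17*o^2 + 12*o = (o + 1)*(o^4 - 6*o^3 + 5*o^2 + 12*o) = (o + 1)^2*(o^3 - 7*o^2 + 12*o) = o*(o + 1)^2*(o^2 - 7*o + 12) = o*(o - 3)*(o + 1)^2*(o - 4)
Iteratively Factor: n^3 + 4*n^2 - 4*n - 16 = (n + 4)*(n^2 - 4) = (n + 2)*(n + 4)*(n - 2)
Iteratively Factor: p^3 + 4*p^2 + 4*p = (p)*(p^2 + 4*p + 4) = p*(p + 2)*(p + 2)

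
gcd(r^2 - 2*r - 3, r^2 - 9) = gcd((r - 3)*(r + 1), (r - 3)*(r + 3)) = r - 3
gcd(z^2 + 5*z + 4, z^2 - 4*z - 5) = z + 1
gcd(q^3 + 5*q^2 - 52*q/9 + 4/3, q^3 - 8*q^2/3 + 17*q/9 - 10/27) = q^2 - q + 2/9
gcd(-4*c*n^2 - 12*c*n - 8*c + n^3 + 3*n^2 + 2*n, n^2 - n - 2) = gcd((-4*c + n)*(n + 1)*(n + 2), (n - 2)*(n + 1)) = n + 1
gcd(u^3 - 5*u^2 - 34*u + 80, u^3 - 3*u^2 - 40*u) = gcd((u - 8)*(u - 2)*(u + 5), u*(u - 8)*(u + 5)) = u^2 - 3*u - 40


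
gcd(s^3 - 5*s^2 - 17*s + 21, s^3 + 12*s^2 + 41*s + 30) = 1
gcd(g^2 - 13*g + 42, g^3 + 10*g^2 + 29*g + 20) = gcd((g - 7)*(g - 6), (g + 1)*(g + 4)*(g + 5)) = 1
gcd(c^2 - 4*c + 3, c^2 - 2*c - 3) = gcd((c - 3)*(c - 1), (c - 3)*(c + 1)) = c - 3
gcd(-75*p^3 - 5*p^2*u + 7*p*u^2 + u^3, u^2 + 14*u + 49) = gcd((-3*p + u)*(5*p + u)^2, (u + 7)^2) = 1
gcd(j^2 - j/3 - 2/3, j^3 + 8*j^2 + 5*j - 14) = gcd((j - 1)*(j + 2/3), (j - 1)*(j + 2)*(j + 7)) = j - 1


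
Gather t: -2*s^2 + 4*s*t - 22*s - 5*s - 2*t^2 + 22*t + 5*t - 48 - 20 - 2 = -2*s^2 - 27*s - 2*t^2 + t*(4*s + 27) - 70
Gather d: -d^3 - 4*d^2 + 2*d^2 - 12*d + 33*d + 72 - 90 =-d^3 - 2*d^2 + 21*d - 18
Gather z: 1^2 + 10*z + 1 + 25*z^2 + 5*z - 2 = 25*z^2 + 15*z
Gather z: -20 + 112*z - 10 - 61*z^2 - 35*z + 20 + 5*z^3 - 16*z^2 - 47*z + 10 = 5*z^3 - 77*z^2 + 30*z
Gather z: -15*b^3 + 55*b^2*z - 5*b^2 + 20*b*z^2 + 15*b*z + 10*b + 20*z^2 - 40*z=-15*b^3 - 5*b^2 + 10*b + z^2*(20*b + 20) + z*(55*b^2 + 15*b - 40)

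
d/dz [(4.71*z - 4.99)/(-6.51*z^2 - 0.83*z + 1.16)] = (30.6621*z^2 - 64.9698*z + 1.3219)/(42.3801*z^4 + 10.8066*z^3 - 14.4143*z^2 - 1.9256*z + 1.3456)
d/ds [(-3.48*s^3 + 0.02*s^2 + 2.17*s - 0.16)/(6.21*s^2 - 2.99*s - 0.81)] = (-21.6108*s^4 + 20.8104*s^3 - 5.0791*s^2 + 1.9548*s - 2.2361)/(38.5641*s^4 - 37.1358*s^3 - 1.1201*s^2 + 4.8438*s + 0.6561)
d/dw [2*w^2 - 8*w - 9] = 4*w - 8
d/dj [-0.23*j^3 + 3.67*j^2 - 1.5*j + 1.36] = -0.69*j^2 + 7.34*j - 1.5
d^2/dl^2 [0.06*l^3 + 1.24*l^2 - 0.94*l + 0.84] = 0.36*l + 2.48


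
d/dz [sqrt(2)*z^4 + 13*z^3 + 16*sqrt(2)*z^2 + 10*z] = 4*sqrt(2)*z^3 + 39*z^2 + 32*sqrt(2)*z + 10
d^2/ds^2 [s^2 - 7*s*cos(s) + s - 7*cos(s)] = 7*s*cos(s) + 14*sin(s) + 7*cos(s) + 2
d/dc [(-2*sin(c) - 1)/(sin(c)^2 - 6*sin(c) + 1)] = 2*(sin(c)^2 + sin(c) - 4)*cos(c)/(sin(c)^2 - 6*sin(c) + 1)^2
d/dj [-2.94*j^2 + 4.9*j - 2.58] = 4.9 - 5.88*j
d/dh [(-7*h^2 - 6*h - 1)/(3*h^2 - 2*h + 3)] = 4*(8*h^2 - 9*h - 5)/(9*h^4 - 12*h^3 + 22*h^2 - 12*h + 9)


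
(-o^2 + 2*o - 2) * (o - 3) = -o^3 + 5*o^2 - 8*o + 6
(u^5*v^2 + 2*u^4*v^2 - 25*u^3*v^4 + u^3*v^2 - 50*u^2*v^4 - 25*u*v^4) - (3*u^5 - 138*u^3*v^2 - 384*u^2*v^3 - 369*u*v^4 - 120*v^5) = u^5*v^2 - 3*u^5 + 2*u^4*v^2 - 25*u^3*v^4 + 139*u^3*v^2 - 50*u^2*v^4 + 384*u^2*v^3 + 344*u*v^4 + 120*v^5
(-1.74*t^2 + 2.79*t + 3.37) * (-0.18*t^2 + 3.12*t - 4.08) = 0.3132*t^4 - 5.931*t^3 + 15.1974*t^2 - 0.8688*t - 13.7496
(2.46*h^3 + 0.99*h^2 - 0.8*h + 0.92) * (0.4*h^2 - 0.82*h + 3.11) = 0.984*h^5 - 1.6212*h^4 + 6.5188*h^3 + 4.1029*h^2 - 3.2424*h + 2.8612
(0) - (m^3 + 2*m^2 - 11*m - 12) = -m^3 - 2*m^2 + 11*m + 12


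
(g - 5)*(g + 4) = g^2 - g - 20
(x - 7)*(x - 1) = x^2 - 8*x + 7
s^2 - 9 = (s - 3)*(s + 3)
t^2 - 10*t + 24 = (t - 6)*(t - 4)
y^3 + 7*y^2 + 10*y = y*(y + 2)*(y + 5)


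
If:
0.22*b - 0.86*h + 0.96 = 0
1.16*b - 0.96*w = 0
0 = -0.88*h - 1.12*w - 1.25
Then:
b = -1.41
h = 0.75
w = -1.71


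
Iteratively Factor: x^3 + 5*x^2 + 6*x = (x + 2)*(x^2 + 3*x) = (x + 2)*(x + 3)*(x)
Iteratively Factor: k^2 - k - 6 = (k - 3)*(k + 2)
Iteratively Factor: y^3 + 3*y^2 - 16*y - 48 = (y + 4)*(y^2 - y - 12) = (y - 4)*(y + 4)*(y + 3)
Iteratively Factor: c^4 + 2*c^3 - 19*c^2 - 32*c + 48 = (c + 3)*(c^3 - c^2 - 16*c + 16) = (c - 4)*(c + 3)*(c^2 + 3*c - 4) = (c - 4)*(c + 3)*(c + 4)*(c - 1)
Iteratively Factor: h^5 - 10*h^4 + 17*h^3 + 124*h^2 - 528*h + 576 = (h - 3)*(h^4 - 7*h^3 - 4*h^2 + 112*h - 192) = (h - 4)*(h - 3)*(h^3 - 3*h^2 - 16*h + 48) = (h - 4)^2*(h - 3)*(h^2 + h - 12) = (h - 4)^2*(h - 3)^2*(h + 4)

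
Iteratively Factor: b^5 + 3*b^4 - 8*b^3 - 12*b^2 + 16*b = (b - 2)*(b^4 + 5*b^3 + 2*b^2 - 8*b) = (b - 2)*(b + 2)*(b^3 + 3*b^2 - 4*b) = (b - 2)*(b + 2)*(b + 4)*(b^2 - b) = b*(b - 2)*(b + 2)*(b + 4)*(b - 1)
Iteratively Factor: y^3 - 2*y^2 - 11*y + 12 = (y - 1)*(y^2 - y - 12) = (y - 4)*(y - 1)*(y + 3)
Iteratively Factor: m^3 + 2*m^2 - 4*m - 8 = (m + 2)*(m^2 - 4) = (m + 2)^2*(m - 2)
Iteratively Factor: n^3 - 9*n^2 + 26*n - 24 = (n - 2)*(n^2 - 7*n + 12) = (n - 3)*(n - 2)*(n - 4)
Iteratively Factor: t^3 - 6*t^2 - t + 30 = (t - 5)*(t^2 - t - 6) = (t - 5)*(t - 3)*(t + 2)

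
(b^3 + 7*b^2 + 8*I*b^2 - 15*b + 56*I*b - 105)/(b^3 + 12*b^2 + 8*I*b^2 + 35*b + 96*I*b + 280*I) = (b^2 + 8*I*b - 15)/(b^2 + b*(5 + 8*I) + 40*I)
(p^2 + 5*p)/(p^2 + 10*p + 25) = p/(p + 5)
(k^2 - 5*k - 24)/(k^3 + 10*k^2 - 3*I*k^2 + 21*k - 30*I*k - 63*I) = (k - 8)/(k^2 + k*(7 - 3*I) - 21*I)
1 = 1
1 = 1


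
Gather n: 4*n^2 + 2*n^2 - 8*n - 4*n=6*n^2 - 12*n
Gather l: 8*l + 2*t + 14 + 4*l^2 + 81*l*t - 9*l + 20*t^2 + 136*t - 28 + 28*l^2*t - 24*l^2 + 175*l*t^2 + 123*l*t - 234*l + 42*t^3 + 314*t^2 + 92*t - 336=l^2*(28*t - 20) + l*(175*t^2 + 204*t - 235) + 42*t^3 + 334*t^2 + 230*t - 350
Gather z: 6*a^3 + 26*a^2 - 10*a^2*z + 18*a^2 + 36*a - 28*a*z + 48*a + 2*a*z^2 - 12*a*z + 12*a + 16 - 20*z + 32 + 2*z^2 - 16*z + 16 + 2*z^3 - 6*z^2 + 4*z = 6*a^3 + 44*a^2 + 96*a + 2*z^3 + z^2*(2*a - 4) + z*(-10*a^2 - 40*a - 32) + 64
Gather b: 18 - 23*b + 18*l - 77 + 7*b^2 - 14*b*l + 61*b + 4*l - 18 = 7*b^2 + b*(38 - 14*l) + 22*l - 77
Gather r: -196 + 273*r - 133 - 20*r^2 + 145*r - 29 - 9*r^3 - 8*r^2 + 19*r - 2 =-9*r^3 - 28*r^2 + 437*r - 360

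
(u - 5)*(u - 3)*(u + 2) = u^3 - 6*u^2 - u + 30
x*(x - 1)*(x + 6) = x^3 + 5*x^2 - 6*x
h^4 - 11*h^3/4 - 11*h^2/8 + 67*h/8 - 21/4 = (h - 2)*(h - 3/2)*(h - 1)*(h + 7/4)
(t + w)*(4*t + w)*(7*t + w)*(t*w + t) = 28*t^4*w + 28*t^4 + 39*t^3*w^2 + 39*t^3*w + 12*t^2*w^3 + 12*t^2*w^2 + t*w^4 + t*w^3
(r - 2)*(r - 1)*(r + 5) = r^3 + 2*r^2 - 13*r + 10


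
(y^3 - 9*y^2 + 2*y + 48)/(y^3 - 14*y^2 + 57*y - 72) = (y + 2)/(y - 3)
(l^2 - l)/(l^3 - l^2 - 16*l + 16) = l/(l^2 - 16)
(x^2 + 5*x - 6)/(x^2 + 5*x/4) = 4*(x^2 + 5*x - 6)/(x*(4*x + 5))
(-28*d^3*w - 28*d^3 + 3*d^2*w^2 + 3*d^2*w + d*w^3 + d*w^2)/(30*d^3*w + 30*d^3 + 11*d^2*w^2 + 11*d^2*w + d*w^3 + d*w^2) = (-28*d^2 + 3*d*w + w^2)/(30*d^2 + 11*d*w + w^2)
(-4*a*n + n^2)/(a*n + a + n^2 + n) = n*(-4*a + n)/(a*n + a + n^2 + n)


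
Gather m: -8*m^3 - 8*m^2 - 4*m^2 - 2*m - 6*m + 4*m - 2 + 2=-8*m^3 - 12*m^2 - 4*m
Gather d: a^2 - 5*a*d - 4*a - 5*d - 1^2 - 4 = a^2 - 4*a + d*(-5*a - 5) - 5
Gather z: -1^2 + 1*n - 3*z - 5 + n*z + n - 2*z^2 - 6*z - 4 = 2*n - 2*z^2 + z*(n - 9) - 10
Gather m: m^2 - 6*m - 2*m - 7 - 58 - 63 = m^2 - 8*m - 128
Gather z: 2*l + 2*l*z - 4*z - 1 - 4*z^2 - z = 2*l - 4*z^2 + z*(2*l - 5) - 1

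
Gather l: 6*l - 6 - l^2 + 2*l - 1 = -l^2 + 8*l - 7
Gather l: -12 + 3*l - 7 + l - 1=4*l - 20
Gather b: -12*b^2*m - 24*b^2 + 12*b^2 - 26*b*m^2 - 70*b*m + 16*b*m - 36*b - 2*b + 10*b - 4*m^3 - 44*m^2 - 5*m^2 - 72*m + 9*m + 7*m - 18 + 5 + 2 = b^2*(-12*m - 12) + b*(-26*m^2 - 54*m - 28) - 4*m^3 - 49*m^2 - 56*m - 11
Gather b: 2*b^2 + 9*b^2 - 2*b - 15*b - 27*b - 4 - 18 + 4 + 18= 11*b^2 - 44*b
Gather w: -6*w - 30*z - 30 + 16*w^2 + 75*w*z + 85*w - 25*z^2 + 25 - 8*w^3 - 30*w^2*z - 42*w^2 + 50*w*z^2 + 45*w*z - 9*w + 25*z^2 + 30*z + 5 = -8*w^3 + w^2*(-30*z - 26) + w*(50*z^2 + 120*z + 70)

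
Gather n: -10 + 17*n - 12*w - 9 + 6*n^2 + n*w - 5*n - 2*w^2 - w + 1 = 6*n^2 + n*(w + 12) - 2*w^2 - 13*w - 18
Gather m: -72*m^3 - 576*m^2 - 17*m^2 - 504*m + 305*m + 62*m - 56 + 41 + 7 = -72*m^3 - 593*m^2 - 137*m - 8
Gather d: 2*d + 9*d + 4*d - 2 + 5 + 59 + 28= 15*d + 90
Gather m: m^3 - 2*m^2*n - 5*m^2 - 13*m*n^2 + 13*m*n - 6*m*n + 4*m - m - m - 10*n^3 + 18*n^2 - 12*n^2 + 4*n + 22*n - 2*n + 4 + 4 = m^3 + m^2*(-2*n - 5) + m*(-13*n^2 + 7*n + 2) - 10*n^3 + 6*n^2 + 24*n + 8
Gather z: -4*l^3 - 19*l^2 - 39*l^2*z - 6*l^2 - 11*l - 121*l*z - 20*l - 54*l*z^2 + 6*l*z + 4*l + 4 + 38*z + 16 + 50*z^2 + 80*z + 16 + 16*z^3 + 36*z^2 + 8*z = -4*l^3 - 25*l^2 - 27*l + 16*z^3 + z^2*(86 - 54*l) + z*(-39*l^2 - 115*l + 126) + 36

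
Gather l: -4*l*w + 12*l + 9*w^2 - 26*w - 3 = l*(12 - 4*w) + 9*w^2 - 26*w - 3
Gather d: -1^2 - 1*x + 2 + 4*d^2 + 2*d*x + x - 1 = 4*d^2 + 2*d*x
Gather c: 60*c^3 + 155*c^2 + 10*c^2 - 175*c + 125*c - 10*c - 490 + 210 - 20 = 60*c^3 + 165*c^2 - 60*c - 300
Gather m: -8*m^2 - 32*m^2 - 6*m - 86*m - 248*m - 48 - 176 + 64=-40*m^2 - 340*m - 160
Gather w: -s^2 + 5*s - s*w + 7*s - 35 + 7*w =-s^2 + 12*s + w*(7 - s) - 35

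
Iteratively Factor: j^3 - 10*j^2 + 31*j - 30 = (j - 3)*(j^2 - 7*j + 10) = (j - 5)*(j - 3)*(j - 2)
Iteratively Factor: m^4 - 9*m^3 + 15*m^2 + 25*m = (m - 5)*(m^3 - 4*m^2 - 5*m) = m*(m - 5)*(m^2 - 4*m - 5) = m*(m - 5)^2*(m + 1)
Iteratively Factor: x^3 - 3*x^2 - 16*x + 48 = (x - 4)*(x^2 + x - 12) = (x - 4)*(x + 4)*(x - 3)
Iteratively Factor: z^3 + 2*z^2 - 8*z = (z + 4)*(z^2 - 2*z) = z*(z + 4)*(z - 2)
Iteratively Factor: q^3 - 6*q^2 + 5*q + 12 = (q + 1)*(q^2 - 7*q + 12) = (q - 4)*(q + 1)*(q - 3)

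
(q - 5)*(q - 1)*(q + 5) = q^3 - q^2 - 25*q + 25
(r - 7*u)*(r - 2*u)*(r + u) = r^3 - 8*r^2*u + 5*r*u^2 + 14*u^3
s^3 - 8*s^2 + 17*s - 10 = (s - 5)*(s - 2)*(s - 1)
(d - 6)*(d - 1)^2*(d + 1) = d^4 - 7*d^3 + 5*d^2 + 7*d - 6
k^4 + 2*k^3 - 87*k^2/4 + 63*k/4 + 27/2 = (k - 3)*(k - 3/2)*(k + 1/2)*(k + 6)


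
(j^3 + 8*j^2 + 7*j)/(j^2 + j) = j + 7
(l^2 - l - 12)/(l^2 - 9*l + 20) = (l + 3)/(l - 5)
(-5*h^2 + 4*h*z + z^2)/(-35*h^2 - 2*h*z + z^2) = (-h + z)/(-7*h + z)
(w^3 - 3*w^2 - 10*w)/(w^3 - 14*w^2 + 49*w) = (w^2 - 3*w - 10)/(w^2 - 14*w + 49)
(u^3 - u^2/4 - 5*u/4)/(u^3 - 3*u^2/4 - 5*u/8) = 2*(u + 1)/(2*u + 1)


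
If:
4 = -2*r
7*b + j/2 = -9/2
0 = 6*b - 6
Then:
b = 1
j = -23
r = -2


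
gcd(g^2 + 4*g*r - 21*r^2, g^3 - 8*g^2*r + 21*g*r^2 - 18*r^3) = -g + 3*r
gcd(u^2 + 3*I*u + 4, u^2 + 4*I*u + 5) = u - I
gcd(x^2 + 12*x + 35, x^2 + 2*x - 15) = x + 5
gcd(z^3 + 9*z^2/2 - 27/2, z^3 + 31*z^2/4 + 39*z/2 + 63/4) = z^2 + 6*z + 9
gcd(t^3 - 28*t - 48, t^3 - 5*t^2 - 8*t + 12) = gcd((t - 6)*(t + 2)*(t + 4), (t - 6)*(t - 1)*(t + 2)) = t^2 - 4*t - 12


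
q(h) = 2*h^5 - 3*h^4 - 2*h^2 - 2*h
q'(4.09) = 1958.92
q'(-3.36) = 1741.19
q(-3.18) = -971.02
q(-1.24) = -13.55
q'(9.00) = 56824.00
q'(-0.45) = 1.30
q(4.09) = 1407.88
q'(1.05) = -7.94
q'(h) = 10*h^4 - 12*h^3 - 4*h - 2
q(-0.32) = 0.40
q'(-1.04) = 27.36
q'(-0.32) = -0.22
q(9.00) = 98235.00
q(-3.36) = -1254.72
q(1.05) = -5.40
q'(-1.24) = 49.48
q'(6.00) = 10342.00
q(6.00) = 11580.00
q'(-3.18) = 1419.22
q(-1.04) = -6.03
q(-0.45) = 0.34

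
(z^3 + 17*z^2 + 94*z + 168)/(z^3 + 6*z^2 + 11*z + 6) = (z^3 + 17*z^2 + 94*z + 168)/(z^3 + 6*z^2 + 11*z + 6)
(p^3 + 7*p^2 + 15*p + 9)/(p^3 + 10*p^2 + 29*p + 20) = (p^2 + 6*p + 9)/(p^2 + 9*p + 20)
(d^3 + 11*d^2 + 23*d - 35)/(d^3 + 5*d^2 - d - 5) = (d + 7)/(d + 1)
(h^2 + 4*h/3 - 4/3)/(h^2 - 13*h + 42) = (3*h^2 + 4*h - 4)/(3*(h^2 - 13*h + 42))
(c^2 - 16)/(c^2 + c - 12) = (c - 4)/(c - 3)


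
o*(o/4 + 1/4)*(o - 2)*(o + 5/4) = o^4/4 + o^3/16 - 13*o^2/16 - 5*o/8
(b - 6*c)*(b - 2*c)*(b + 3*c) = b^3 - 5*b^2*c - 12*b*c^2 + 36*c^3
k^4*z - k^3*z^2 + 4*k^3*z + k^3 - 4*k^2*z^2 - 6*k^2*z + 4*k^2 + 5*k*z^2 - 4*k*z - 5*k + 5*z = (k - 1)*(k + 5)*(k - z)*(k*z + 1)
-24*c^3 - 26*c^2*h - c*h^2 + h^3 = (-6*c + h)*(c + h)*(4*c + h)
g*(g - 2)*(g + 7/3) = g^3 + g^2/3 - 14*g/3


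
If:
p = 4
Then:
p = 4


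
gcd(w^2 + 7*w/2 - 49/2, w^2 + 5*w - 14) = w + 7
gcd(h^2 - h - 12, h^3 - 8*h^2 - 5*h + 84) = h^2 - h - 12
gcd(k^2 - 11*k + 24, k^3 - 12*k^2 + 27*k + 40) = k - 8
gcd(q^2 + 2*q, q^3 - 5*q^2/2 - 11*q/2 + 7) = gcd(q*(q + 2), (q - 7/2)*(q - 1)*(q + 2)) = q + 2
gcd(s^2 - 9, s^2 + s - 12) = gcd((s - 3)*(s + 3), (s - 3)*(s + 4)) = s - 3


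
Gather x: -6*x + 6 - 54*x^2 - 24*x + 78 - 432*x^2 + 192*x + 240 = -486*x^2 + 162*x + 324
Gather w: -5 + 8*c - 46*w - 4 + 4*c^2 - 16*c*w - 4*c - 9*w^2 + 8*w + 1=4*c^2 + 4*c - 9*w^2 + w*(-16*c - 38) - 8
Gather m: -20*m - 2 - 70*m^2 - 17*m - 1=-70*m^2 - 37*m - 3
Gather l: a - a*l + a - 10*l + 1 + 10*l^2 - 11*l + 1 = 2*a + 10*l^2 + l*(-a - 21) + 2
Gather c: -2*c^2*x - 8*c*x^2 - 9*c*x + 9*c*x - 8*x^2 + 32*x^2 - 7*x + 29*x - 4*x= -2*c^2*x - 8*c*x^2 + 24*x^2 + 18*x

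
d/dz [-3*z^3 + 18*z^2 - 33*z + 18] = -9*z^2 + 36*z - 33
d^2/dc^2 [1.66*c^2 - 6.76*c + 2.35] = 3.32000000000000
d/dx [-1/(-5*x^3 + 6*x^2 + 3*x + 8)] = 3*(-5*x^2 + 4*x + 1)/(-5*x^3 + 6*x^2 + 3*x + 8)^2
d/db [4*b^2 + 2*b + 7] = 8*b + 2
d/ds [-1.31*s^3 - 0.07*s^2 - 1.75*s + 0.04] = -3.93*s^2 - 0.14*s - 1.75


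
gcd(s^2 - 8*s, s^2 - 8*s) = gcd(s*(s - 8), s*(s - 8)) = s^2 - 8*s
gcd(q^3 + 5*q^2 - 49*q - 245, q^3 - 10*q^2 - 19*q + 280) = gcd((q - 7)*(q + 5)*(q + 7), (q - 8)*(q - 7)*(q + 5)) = q^2 - 2*q - 35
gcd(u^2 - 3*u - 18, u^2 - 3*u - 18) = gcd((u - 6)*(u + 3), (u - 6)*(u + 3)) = u^2 - 3*u - 18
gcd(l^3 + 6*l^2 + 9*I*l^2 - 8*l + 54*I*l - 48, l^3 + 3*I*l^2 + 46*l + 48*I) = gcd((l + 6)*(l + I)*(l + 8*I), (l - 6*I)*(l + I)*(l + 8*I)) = l^2 + 9*I*l - 8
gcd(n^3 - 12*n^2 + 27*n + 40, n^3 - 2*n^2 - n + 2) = n + 1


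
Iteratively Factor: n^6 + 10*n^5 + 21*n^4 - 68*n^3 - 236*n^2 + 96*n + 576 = (n - 2)*(n^5 + 12*n^4 + 45*n^3 + 22*n^2 - 192*n - 288) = (n - 2)*(n + 4)*(n^4 + 8*n^3 + 13*n^2 - 30*n - 72) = (n - 2)*(n + 3)*(n + 4)*(n^3 + 5*n^2 - 2*n - 24) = (n - 2)^2*(n + 3)*(n + 4)*(n^2 + 7*n + 12) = (n - 2)^2*(n + 3)^2*(n + 4)*(n + 4)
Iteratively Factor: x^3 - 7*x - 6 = (x + 2)*(x^2 - 2*x - 3) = (x - 3)*(x + 2)*(x + 1)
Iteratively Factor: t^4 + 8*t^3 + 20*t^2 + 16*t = (t + 2)*(t^3 + 6*t^2 + 8*t) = t*(t + 2)*(t^2 + 6*t + 8) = t*(t + 2)^2*(t + 4)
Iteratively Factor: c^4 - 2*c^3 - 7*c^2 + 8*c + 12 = (c - 3)*(c^3 + c^2 - 4*c - 4) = (c - 3)*(c + 2)*(c^2 - c - 2) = (c - 3)*(c - 2)*(c + 2)*(c + 1)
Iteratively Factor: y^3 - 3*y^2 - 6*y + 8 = (y - 1)*(y^2 - 2*y - 8) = (y - 1)*(y + 2)*(y - 4)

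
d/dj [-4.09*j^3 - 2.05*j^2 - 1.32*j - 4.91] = -12.27*j^2 - 4.1*j - 1.32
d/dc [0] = 0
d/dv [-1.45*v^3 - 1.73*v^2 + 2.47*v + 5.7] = -4.35*v^2 - 3.46*v + 2.47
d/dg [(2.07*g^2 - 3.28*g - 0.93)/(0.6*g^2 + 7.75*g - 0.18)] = (18.0105*g^2 + 0.370799999999999*g + 7.7979)/(0.36*g^4 + 9.3*g^3 + 59.8465*g^2 - 2.79*g + 0.0324)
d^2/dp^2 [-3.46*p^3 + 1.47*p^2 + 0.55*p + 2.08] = 2.94 - 20.76*p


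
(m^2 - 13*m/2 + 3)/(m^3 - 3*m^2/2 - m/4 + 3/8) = 4*(m - 6)/(4*m^2 - 4*m - 3)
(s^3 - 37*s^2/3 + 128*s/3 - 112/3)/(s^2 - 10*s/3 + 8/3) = (s^2 - 11*s + 28)/(s - 2)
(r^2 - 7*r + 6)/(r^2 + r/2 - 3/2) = 2*(r - 6)/(2*r + 3)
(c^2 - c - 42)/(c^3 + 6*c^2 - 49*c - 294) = 1/(c + 7)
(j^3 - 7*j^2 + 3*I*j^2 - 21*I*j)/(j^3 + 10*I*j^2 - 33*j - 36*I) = j*(j - 7)/(j^2 + 7*I*j - 12)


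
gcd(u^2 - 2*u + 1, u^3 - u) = u - 1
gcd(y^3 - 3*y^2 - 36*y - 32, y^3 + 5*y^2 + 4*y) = y^2 + 5*y + 4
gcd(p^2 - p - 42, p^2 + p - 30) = p + 6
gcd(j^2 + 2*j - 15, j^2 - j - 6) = j - 3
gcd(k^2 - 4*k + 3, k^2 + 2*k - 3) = k - 1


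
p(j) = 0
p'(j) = 0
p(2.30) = 0.00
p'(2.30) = 0.00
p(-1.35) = 0.00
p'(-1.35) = 0.00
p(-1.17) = 0.00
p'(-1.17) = 0.00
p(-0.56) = 0.00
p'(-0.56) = 0.00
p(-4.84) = 0.00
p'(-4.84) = 0.00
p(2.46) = 0.00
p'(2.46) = 0.00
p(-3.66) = 0.00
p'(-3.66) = 0.00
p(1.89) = 0.00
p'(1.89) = 0.00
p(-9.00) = 0.00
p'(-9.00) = 0.00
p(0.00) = 0.00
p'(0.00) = 0.00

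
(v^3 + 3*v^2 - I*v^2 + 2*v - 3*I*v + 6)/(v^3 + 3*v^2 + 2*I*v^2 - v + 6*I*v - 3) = (v - 2*I)/(v + I)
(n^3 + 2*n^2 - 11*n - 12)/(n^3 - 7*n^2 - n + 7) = (n^2 + n - 12)/(n^2 - 8*n + 7)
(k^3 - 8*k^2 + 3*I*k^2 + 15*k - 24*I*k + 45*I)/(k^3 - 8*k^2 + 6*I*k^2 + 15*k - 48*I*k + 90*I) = (k + 3*I)/(k + 6*I)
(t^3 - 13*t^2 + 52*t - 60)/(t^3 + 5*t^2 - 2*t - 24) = (t^2 - 11*t + 30)/(t^2 + 7*t + 12)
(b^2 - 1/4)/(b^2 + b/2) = (b - 1/2)/b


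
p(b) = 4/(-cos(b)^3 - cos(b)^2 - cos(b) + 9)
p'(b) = 4*(-3*sin(b)*cos(b)^2 - 2*sin(b)*cos(b) - sin(b))/(-cos(b)^3 - cos(b)^2 - cos(b) + 9)^2 = 4*(3*sin(b)^2 - 2*cos(b) - 4)*sin(b)/(cos(b)^3 + cos(b)^2 + cos(b) - 9)^2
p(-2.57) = 0.41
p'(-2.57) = 0.03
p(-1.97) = 0.43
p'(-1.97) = 0.03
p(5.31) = 0.50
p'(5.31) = 0.16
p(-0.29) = 0.64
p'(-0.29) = 0.17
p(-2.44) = 0.42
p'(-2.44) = 0.03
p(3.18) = 0.40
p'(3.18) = 0.00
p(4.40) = 0.43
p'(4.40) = 0.03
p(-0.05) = 0.67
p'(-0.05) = 0.03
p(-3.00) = 0.40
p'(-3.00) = 0.01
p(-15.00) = 0.42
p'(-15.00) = 0.03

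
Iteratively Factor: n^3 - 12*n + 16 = (n - 2)*(n^2 + 2*n - 8) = (n - 2)^2*(n + 4)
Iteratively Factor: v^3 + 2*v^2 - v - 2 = (v + 2)*(v^2 - 1) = (v - 1)*(v + 2)*(v + 1)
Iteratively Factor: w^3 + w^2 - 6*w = (w + 3)*(w^2 - 2*w) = (w - 2)*(w + 3)*(w)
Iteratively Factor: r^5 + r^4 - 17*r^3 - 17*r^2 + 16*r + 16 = (r + 4)*(r^4 - 3*r^3 - 5*r^2 + 3*r + 4) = (r + 1)*(r + 4)*(r^3 - 4*r^2 - r + 4) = (r + 1)^2*(r + 4)*(r^2 - 5*r + 4) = (r - 1)*(r + 1)^2*(r + 4)*(r - 4)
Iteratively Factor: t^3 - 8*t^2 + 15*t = (t - 5)*(t^2 - 3*t) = (t - 5)*(t - 3)*(t)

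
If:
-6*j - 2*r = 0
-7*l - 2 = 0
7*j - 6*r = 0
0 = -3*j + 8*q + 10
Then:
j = 0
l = -2/7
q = -5/4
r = 0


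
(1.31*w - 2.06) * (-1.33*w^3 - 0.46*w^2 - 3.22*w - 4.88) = -1.7423*w^4 + 2.1372*w^3 - 3.2706*w^2 + 0.2404*w + 10.0528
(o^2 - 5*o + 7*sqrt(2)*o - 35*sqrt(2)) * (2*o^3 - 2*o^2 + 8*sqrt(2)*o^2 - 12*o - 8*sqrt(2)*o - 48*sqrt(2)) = 2*o^5 - 12*o^4 + 22*sqrt(2)*o^4 - 132*sqrt(2)*o^3 + 110*o^3 - 612*o^2 - 22*sqrt(2)*o^2 - 112*o + 660*sqrt(2)*o + 3360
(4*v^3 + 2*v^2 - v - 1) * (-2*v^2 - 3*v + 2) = -8*v^5 - 16*v^4 + 4*v^3 + 9*v^2 + v - 2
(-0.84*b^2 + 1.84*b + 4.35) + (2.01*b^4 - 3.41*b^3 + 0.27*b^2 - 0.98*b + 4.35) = 2.01*b^4 - 3.41*b^3 - 0.57*b^2 + 0.86*b + 8.7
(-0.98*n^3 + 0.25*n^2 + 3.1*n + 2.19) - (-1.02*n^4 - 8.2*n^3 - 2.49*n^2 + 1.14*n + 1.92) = 1.02*n^4 + 7.22*n^3 + 2.74*n^2 + 1.96*n + 0.27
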